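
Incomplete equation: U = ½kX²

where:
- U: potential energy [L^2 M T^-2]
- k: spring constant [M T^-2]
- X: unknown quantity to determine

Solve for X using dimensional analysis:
X = x (displacement), dimensions [L]

U has dimensions [L^2 M T^-2]; the rest of the RHS (½k) has dimensions [M T^-2].
So X² must have dimensions [L^2], i.e. X has dimensions [L] — X = x (displacement).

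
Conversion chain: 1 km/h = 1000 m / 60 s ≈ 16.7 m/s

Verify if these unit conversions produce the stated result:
The chain is incorrect (it contains an error).

Incorrect: 1 h = 3600 s, not 60 s (1 km/h ≈ 0.278 m/s)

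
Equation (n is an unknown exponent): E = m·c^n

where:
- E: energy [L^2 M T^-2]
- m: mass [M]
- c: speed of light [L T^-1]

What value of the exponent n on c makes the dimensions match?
n = 2

E has dimensions [L^2 M T^-2]; c has dimensions [L T^-1].
The rest of the RHS has dimensions [M], so c^n must supply [L^2 T^-2].
With n = 2: m·c^2 has dimensions [L^2 M T^-2], matching the LHS ✓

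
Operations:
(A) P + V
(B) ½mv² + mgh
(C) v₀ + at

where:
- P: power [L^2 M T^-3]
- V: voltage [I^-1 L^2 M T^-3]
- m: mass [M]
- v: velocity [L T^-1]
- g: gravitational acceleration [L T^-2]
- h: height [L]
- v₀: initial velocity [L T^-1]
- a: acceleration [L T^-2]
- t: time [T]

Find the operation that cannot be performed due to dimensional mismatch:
(A) P + V

(A) P + V: P [L^2 M T^-3] and V [I^-1 L^2 M T^-3] — different dimensions cannot be added/subtracted ✗
(B) ½mv² + mgh: ½mv² [L^2 M T^-2] and mgh [L^2 M T^-2] — same dimensions ✓
(C) v₀ + at: v₀ [L T^-1] and at [L T^-1] — same dimensions ✓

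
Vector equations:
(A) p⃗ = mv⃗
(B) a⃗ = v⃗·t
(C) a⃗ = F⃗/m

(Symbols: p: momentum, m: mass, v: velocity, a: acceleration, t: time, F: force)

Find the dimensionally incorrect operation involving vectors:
(B) a⃗ = v⃗·t

(A) p⃗ = mv⃗: LHS [L M T^-1], RHS [L M T^-1] ✓ — mass (scalar) times velocity (vector)
(B) a⃗ = v⃗·t: LHS [L T^-2], RHS [L] ✗ — acceleration is velocity per time; should be v⃗/t
(C) a⃗ = F⃗/m: LHS [L T^-2], RHS [L T^-2] ✓ — force (vector) divided by mass (scalar)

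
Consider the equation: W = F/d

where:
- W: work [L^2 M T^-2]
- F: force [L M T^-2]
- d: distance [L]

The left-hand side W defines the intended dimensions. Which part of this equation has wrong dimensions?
The right-hand side term F/d

W has dimensions [L^2 M T^-2], but F/d has dimensions [M T^-2], so the term F/d is dimensionally wrong for W.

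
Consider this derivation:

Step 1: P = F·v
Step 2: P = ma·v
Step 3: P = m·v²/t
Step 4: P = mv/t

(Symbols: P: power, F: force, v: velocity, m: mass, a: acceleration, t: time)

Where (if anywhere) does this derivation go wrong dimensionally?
Step 4

Step 1: P = F·v → LHS [L^2 M T^-3], RHS [L^2 M T^-3] ✓
Step 2: P = ma·v → LHS [L^2 M T^-3], RHS [L^2 M T^-3] ✓
Step 3: P = m·v²/t → LHS [L^2 M T^-3], RHS [L^2 M T^-3] ✓
Step 4: P = mv/t → LHS [L^2 M T^-3], RHS [L M T^-2] ✗

The first dimensional inconsistency appears in step 4: P = mv/t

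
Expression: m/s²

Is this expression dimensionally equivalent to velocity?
No

The expression m/s² has dimensions [L T^-2], but velocity has dimensions [L T^-1].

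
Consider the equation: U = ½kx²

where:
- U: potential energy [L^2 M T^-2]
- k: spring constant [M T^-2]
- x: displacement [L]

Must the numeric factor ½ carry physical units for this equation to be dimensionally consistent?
No

U has dimensions [L^2 M T^-2] and kx² already has dimensions [L^2 M T^-2], so the equation balances without ½ contributing any dimensions. ½ is a pure (dimensionless) number; changing or removing it would not affect dimensional consistency.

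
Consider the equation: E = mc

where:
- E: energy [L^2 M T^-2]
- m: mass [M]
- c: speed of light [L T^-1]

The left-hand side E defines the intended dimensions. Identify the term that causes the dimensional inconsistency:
The right-hand side term mc

E has dimensions [L^2 M T^-2], but mc has dimensions [L M T^-1], so the term mc is dimensionally wrong for E.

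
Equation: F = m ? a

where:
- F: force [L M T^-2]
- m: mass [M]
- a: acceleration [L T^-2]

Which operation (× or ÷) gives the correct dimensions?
multiplication (×): F = m × a

F [L M T^-2]; m [M]; a [L T^-2].
m × a → [L M T^-2] ✓
m ÷ a → [L^-1 M T^2] ✗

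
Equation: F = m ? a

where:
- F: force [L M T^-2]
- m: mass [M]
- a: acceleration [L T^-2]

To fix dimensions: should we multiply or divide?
multiplication (×): F = m × a

F [L M T^-2]; m [M]; a [L T^-2].
m × a → [L M T^-2] ✓
m ÷ a → [L^-1 M T^2] ✗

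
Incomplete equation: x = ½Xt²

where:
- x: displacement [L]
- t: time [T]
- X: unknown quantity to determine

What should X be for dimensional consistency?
X = a (acceleration), dimensions [L T^-2]

x has dimensions [L]; the rest of the RHS (½ t²) has dimensions [T^2].
So X must have dimensions [L T^-2] — X = a (acceleration).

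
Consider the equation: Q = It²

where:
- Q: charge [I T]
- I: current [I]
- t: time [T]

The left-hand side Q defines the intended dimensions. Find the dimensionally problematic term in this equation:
The right-hand side term It²

Q has dimensions [I T], but It² has dimensions [I T^2], so the term It² is dimensionally wrong for Q.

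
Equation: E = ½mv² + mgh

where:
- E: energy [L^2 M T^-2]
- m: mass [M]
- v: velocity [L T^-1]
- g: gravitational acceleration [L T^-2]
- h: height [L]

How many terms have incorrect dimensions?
0

LHS E: [L^2 M T^-2]
- ½mv²: [L^2 M T^-2] ✓
- mgh: [L^2 M T^-2] ✓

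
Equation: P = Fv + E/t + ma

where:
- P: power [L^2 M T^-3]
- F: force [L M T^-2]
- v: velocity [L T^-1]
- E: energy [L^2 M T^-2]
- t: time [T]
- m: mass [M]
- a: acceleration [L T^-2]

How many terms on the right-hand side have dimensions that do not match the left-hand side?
1

LHS P: [L^2 M T^-3]
- Fv: [L^2 M T^-3] ✓
- E/t: [L^2 M T^-3] ✓
- ma: [L M T^-2] ✗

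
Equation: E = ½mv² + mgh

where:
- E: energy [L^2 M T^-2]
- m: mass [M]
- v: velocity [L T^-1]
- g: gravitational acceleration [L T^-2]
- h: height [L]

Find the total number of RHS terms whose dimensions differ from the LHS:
0

LHS E: [L^2 M T^-2]
- ½mv²: [L^2 M T^-2] ✓
- mgh: [L^2 M T^-2] ✓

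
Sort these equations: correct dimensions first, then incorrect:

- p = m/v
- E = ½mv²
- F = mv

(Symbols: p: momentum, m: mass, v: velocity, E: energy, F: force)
Dimensionally correct: E = ½mv²
Dimensionally incorrect: p = m/v, F = mv
Ordered (correct first, then incorrect): E = ½mv², p = m/v, F = mv

- p = m/v: LHS [L M T^-1], RHS [L^-1 M T] → incorrect ✗
- E = ½mv²: LHS [L^2 M T^-2], RHS [L^2 M T^-2] → correct ✓
- F = mv: LHS [L M T^-2], RHS [L M T^-1] → incorrect ✗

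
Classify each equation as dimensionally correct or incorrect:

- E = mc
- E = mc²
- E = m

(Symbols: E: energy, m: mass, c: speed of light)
Dimensionally correct: E = mc²
Dimensionally incorrect: E = mc, E = m
Ordered (correct first, then incorrect): E = mc², E = mc, E = m

- E = mc: LHS [L^2 M T^-2], RHS [L M T^-1] → incorrect ✗
- E = mc²: LHS [L^2 M T^-2], RHS [L^2 M T^-2] → correct ✓
- E = m: LHS [L^2 M T^-2], RHS [M] → incorrect ✗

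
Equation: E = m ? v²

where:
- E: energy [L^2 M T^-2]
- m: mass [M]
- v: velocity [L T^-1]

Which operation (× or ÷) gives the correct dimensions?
multiplication (×): E = m × v²

E [L^2 M T^-2]; m [M]; v² [L^2 T^-2].
m × v² → [L^2 M T^-2] ✓
m ÷ v² → [L^-2 M T^2] ✗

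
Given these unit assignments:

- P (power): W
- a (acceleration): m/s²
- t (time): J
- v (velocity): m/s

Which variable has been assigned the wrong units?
t

The variable t (time) should have units s, not J.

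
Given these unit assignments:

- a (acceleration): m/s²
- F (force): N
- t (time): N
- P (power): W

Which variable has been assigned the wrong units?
t

The variable t (time) should have units s, not N.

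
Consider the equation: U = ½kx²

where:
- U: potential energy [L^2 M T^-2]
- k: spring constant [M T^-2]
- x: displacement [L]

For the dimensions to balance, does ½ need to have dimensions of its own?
No

U has dimensions [L^2 M T^-2] and kx² already has dimensions [L^2 M T^-2], so the equation balances without ½ contributing any dimensions. ½ is a pure (dimensionless) number; changing or removing it would not affect dimensional consistency.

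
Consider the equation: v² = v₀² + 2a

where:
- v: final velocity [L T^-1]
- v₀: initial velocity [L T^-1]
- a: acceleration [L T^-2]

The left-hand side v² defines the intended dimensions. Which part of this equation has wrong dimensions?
The term 2a

Checking each RHS term against the LHS:
- v₀²: [L^2 T^-2] — matches v² [L^2 T^-2] ✓
- 2a: [L T^-2] — does NOT match v² [L^2 T^-2] ✗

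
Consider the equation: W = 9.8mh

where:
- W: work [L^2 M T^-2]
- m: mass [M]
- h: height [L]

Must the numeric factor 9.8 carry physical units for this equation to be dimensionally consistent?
Yes

W has dimensions [L^2 M T^-2], while mh alone has dimensions [L M]. For the equation to balance, the factor 9.8 must carry dimensions [L T^-2] — it is a dimensional constant (a numerical value of a physical quantity with its units suppressed), not a pure number.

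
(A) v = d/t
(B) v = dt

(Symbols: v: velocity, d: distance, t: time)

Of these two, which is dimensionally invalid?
(B)

(A) v = d/t: LHS [L T^-1], RHS [L T^-1] ✓
(B) v = dt: LHS [L T^-1], RHS [L T] ✗

Expression (B) v = dt is dimensionally incorrect.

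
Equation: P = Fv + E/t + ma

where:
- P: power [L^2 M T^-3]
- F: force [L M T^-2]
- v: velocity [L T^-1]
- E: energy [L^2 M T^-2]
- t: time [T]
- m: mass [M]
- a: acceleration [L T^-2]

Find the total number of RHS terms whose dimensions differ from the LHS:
1

LHS P: [L^2 M T^-3]
- Fv: [L^2 M T^-3] ✓
- E/t: [L^2 M T^-3] ✓
- ma: [L M T^-2] ✗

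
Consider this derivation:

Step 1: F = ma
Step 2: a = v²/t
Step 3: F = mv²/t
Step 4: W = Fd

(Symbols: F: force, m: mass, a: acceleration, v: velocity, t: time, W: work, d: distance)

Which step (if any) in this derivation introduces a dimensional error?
Step 2

Step 1: F = ma → LHS [L M T^-2], RHS [L M T^-2] ✓
Step 2: a = v²/t → LHS [L T^-2], RHS [L^2 T^-3] ✗

The first dimensional inconsistency appears in step 2: a = v²/t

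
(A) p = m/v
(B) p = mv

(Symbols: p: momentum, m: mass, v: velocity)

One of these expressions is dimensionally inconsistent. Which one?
(A)

(A) p = m/v: LHS [L M T^-1], RHS [L^-1 M T] ✗
(B) p = mv: LHS [L M T^-1], RHS [L M T^-1] ✓

Expression (A) p = m/v is dimensionally incorrect.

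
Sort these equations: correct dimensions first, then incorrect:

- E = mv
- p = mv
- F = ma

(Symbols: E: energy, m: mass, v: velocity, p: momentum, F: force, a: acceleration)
Dimensionally correct: p = mv, F = ma
Dimensionally incorrect: E = mv
Ordered (correct first, then incorrect): p = mv, F = ma, E = mv

- E = mv: LHS [L^2 M T^-2], RHS [L M T^-1] → incorrect ✗
- p = mv: LHS [L M T^-1], RHS [L M T^-1] → correct ✓
- F = ma: LHS [L M T^-2], RHS [L M T^-2] → correct ✓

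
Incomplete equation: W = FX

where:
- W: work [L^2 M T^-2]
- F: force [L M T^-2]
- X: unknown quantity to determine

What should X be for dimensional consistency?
X = d (distance), dimensions [L]

W has dimensions [L^2 M T^-2]; the rest of the RHS (F) has dimensions [L M T^-2].
So X must have dimensions [L] — X = d (distance).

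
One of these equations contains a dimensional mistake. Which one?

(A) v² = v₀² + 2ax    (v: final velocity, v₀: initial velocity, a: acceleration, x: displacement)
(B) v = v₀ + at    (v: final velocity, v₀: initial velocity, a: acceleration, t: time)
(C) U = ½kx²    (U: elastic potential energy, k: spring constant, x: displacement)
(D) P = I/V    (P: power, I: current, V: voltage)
(D) P = I/V

The equation (D) P = I/V is dimensionally incorrect.

LHS (P): [L^2 M T^-3]
RHS (I/V): [I^2 L^-2 M^-1 T^3] ✗

The dimensions do not match. The other three equations balance.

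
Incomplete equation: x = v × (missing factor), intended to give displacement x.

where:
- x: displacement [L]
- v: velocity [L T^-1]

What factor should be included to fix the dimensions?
t (time), dimensions [T]

x has dimensions [L] and v has dimensions [L T^-1].
The missing factor must have dimensions [L] / [L T^-1] = [T], i.e. time (t).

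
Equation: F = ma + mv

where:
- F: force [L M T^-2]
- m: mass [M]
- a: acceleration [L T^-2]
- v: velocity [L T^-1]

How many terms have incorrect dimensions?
1

LHS F: [L M T^-2]
- ma: [L M T^-2] ✓
- mv: [L M T^-1] ✗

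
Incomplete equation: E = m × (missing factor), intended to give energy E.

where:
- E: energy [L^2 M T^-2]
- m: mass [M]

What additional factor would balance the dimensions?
v² (velocity squared), dimensions [L^2 T^-2]

E has dimensions [L^2 M T^-2] and m has dimensions [M].
The missing factor must have dimensions [L^2 M T^-2] / [M] = [L^2 T^-2], i.e. velocity squared (v²).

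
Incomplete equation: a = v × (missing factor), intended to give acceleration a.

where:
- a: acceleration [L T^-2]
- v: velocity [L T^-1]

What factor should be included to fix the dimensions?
1/t (inverse time), dimensions [T^-1]

a has dimensions [L T^-2] and v has dimensions [L T^-1].
The missing factor must have dimensions [L T^-2] / [L T^-1] = [T^-1], i.e. inverse time (1/t).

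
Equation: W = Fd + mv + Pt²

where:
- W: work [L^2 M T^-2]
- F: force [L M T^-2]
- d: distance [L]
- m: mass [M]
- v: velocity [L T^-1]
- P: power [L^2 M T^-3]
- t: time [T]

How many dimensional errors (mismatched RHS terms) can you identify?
2

LHS W: [L^2 M T^-2]
- Fd: [L^2 M T^-2] ✓
- mv: [L M T^-1] ✗
- Pt²: [L^2 M T^-1] ✗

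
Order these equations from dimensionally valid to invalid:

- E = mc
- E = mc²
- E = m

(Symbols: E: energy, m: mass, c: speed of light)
Dimensionally correct: E = mc²
Dimensionally incorrect: E = mc, E = m
Ordered (correct first, then incorrect): E = mc², E = mc, E = m

- E = mc: LHS [L^2 M T^-2], RHS [L M T^-1] → incorrect ✗
- E = mc²: LHS [L^2 M T^-2], RHS [L^2 M T^-2] → correct ✓
- E = m: LHS [L^2 M T^-2], RHS [M] → incorrect ✗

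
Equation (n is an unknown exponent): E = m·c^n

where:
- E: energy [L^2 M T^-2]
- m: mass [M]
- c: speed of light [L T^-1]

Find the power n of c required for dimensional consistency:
n = 2

E has dimensions [L^2 M T^-2]; c has dimensions [L T^-1].
The rest of the RHS has dimensions [M], so c^n must supply [L^2 T^-2].
With n = 2: m·c^2 has dimensions [L^2 M T^-2], matching the LHS ✓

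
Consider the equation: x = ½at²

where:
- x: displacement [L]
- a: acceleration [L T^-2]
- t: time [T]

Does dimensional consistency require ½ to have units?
No

x has dimensions [L] and at² already has dimensions [L], so the equation balances without ½ contributing any dimensions. ½ is a pure (dimensionless) number; changing or removing it would not affect dimensional consistency.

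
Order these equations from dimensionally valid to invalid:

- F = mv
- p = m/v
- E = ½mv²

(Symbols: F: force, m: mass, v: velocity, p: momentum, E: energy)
Dimensionally correct: E = ½mv²
Dimensionally incorrect: F = mv, p = m/v
Ordered (correct first, then incorrect): E = ½mv², F = mv, p = m/v

- F = mv: LHS [L M T^-2], RHS [L M T^-1] → incorrect ✗
- p = m/v: LHS [L M T^-1], RHS [L^-1 M T] → incorrect ✗
- E = ½mv²: LHS [L^2 M T^-2], RHS [L^2 M T^-2] → correct ✓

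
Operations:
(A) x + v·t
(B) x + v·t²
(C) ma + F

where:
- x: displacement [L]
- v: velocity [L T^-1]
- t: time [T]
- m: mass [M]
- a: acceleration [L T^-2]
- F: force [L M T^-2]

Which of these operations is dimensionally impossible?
(B) x + v·t²

(A) x + v·t: x [L] and v·t [L] — same dimensions ✓
(B) x + v·t²: x [L] and v·t² [L T] — different dimensions cannot be added/subtracted ✗
(C) ma + F: ma [L M T^-2] and F [L M T^-2] — same dimensions ✓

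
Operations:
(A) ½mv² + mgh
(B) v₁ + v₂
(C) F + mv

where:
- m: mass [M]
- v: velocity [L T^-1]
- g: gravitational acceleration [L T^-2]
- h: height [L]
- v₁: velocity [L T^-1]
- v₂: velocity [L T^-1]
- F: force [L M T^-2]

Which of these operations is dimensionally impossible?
(C) F + mv

(A) ½mv² + mgh: ½mv² [L^2 M T^-2] and mgh [L^2 M T^-2] — same dimensions ✓
(B) v₁ + v₂: v₁ [L T^-1] and v₂ [L T^-1] — same dimensions ✓
(C) F + mv: F [L M T^-2] and mv [L M T^-1] — different dimensions cannot be added/subtracted ✗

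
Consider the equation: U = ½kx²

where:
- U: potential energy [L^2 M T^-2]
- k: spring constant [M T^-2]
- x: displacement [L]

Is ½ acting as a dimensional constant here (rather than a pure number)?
No

U has dimensions [L^2 M T^-2] and kx² already has dimensions [L^2 M T^-2], so the equation balances without ½ contributing any dimensions. ½ is a pure (dimensionless) number; changing or removing it would not affect dimensional consistency.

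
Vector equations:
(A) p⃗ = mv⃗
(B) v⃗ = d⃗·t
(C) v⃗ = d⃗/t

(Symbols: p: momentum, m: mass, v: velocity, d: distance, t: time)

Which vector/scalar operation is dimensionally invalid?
(B) v⃗ = d⃗·t

(A) p⃗ = mv⃗: LHS [L M T^-1], RHS [L M T^-1] ✓ — mass (scalar) times velocity (vector)
(B) v⃗ = d⃗·t: LHS [L T^-1], RHS [L T] ✗ — velocity is displacement per time; should be d⃗/t
(C) v⃗ = d⃗/t: LHS [L T^-1], RHS [L T^-1] ✓ — displacement (vector) divided by time (scalar)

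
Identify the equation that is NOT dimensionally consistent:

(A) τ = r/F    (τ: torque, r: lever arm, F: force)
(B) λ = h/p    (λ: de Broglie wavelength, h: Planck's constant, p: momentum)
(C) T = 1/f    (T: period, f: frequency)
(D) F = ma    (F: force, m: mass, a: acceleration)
(A) τ = r/F

The equation (A) τ = r/F is dimensionally incorrect.

LHS (τ): [L^2 M T^-2]
RHS (r/F): [M^-1 T^2] ✗

The dimensions do not match. The other three equations balance.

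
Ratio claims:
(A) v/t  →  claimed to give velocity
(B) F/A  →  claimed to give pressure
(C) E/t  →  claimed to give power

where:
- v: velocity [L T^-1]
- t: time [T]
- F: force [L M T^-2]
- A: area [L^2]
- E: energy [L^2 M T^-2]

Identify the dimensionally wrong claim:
(A) v/t does not give velocity

(A) v/t: [L T^-2] ≠ velocity [L T^-1] ✗
(B) F/A: [L^-1 M T^-2] = pressure [L^-1 M T^-2] ✓
(C) E/t: [L^2 M T^-3] = power [L^2 M T^-3] ✓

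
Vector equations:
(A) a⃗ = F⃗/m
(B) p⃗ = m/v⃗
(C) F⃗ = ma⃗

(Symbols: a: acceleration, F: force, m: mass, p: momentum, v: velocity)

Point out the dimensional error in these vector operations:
(B) p⃗ = m/v⃗

(A) a⃗ = F⃗/m: LHS [L T^-2], RHS [L T^-2] ✓ — force (vector) divided by mass (scalar)
(B) p⃗ = m/v⃗: LHS [L M T^-1], RHS [L^-1 M T] ✗ — momentum is mass times velocity; should be mv⃗ (and division by a vector is undefined)
(C) F⃗ = ma⃗: LHS [L M T^-2], RHS [L M T^-2] ✓ — Force and acceleration are vectors, mass is a scalar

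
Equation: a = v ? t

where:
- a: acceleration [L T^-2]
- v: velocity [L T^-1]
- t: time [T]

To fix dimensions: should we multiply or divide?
division (÷): a = v ÷ t

a [L T^-2]; v [L T^-1]; t [T].
v × t → [L] ✗
v ÷ t → [L T^-2] ✓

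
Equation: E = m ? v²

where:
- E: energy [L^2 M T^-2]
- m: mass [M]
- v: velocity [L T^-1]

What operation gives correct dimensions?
multiplication (×): E = m × v²

E [L^2 M T^-2]; m [M]; v² [L^2 T^-2].
m × v² → [L^2 M T^-2] ✓
m ÷ v² → [L^-2 M T^2] ✗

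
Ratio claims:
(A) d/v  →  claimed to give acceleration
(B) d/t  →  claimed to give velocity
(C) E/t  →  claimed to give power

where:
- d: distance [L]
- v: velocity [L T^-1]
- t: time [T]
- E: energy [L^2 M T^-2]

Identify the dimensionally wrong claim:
(A) d/v does not give acceleration

(A) d/v: [T] ≠ acceleration [L T^-2] ✗
(B) d/t: [L T^-1] = velocity [L T^-1] ✓
(C) E/t: [L^2 M T^-3] = power [L^2 M T^-3] ✓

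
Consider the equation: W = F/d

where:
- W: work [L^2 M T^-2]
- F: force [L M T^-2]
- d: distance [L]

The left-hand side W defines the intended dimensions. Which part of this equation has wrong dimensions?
The right-hand side term F/d

W has dimensions [L^2 M T^-2], but F/d has dimensions [M T^-2], so the term F/d is dimensionally wrong for W.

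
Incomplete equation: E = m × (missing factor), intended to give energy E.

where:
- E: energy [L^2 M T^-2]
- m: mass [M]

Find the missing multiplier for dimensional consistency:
v² (velocity squared), dimensions [L^2 T^-2]

E has dimensions [L^2 M T^-2] and m has dimensions [M].
The missing factor must have dimensions [L^2 M T^-2] / [M] = [L^2 T^-2], i.e. velocity squared (v²).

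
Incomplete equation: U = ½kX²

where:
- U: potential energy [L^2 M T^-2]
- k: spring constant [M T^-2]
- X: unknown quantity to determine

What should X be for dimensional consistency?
X = x (displacement), dimensions [L]

U has dimensions [L^2 M T^-2]; the rest of the RHS (½k) has dimensions [M T^-2].
So X² must have dimensions [L^2], i.e. X has dimensions [L] — X = x (displacement).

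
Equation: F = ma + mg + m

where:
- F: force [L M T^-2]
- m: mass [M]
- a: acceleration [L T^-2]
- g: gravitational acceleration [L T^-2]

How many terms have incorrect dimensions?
1

LHS F: [L M T^-2]
- ma: [L M T^-2] ✓
- mg: [L M T^-2] ✓
- m: [M] ✗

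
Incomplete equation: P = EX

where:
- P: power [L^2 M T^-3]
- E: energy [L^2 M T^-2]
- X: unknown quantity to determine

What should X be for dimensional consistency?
X = f (inverse time / frequency (1/t)), dimensions [T^-1]

P has dimensions [L^2 M T^-3]; the rest of the RHS (E) has dimensions [L^2 M T^-2].
So X must have dimensions [T^-1] — X = f (inverse time / frequency (1/t)).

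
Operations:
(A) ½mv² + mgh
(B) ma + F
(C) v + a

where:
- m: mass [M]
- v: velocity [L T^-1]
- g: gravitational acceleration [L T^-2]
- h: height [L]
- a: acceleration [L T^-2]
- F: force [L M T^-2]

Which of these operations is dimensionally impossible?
(C) v + a

(A) ½mv² + mgh: ½mv² [L^2 M T^-2] and mgh [L^2 M T^-2] — same dimensions ✓
(B) ma + F: ma [L M T^-2] and F [L M T^-2] — same dimensions ✓
(C) v + a: v [L T^-1] and a [L T^-2] — different dimensions cannot be added/subtracted ✗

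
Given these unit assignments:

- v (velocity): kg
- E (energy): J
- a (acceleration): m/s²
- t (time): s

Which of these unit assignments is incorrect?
v

The variable v (velocity) should have units m/s, not kg.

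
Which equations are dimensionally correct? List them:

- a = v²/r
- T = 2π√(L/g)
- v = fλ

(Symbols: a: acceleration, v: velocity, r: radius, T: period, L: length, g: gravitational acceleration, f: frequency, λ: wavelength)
Dimensionally correct: a = v²/r, T = 2π√(L/g), v = fλ
Dimensionally incorrect: none
Ordered (correct first, then incorrect): a = v²/r, T = 2π√(L/g), v = fλ

- a = v²/r: LHS [L T^-2], RHS [L T^-2] → correct ✓
- T = 2π√(L/g): LHS [T], RHS [T] → correct ✓
- v = fλ: LHS [L T^-1], RHS [L T^-1] → correct ✓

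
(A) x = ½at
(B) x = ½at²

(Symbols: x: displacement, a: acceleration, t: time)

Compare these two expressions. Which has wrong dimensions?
(A)

(A) x = ½at: LHS [L], RHS [L T^-1] ✗
(B) x = ½at²: LHS [L], RHS [L] ✓

Expression (A) x = ½at is dimensionally incorrect.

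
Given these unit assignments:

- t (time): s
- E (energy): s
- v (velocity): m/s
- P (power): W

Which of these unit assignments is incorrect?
E

The variable E (energy) should have units J, not s.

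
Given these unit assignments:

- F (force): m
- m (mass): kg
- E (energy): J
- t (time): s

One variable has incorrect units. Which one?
F

The variable F (force) should have units N, not m.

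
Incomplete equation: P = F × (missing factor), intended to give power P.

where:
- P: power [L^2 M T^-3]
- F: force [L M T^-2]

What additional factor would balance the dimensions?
v (velocity), dimensions [L T^-1]

P has dimensions [L^2 M T^-3] and F has dimensions [L M T^-2].
The missing factor must have dimensions [L^2 M T^-3] / [L M T^-2] = [L T^-1], i.e. velocity (v).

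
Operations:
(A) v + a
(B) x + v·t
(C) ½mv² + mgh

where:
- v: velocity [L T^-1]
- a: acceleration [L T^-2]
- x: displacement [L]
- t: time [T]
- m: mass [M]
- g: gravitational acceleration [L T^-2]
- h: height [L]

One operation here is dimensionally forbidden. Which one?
(A) v + a

(A) v + a: v [L T^-1] and a [L T^-2] — different dimensions cannot be added/subtracted ✗
(B) x + v·t: x [L] and v·t [L] — same dimensions ✓
(C) ½mv² + mgh: ½mv² [L^2 M T^-2] and mgh [L^2 M T^-2] — same dimensions ✓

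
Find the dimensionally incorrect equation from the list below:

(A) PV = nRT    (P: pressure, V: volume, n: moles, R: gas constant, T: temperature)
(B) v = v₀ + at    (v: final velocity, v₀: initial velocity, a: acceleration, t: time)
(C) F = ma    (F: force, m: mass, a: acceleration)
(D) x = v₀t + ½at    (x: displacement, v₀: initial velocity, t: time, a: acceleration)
(D) x = v₀t + ½at

The equation (D) x = v₀t + ½at is dimensionally incorrect.

LHS (x): [L]
RHS terms:
  - v₀t: [L] ✓
  - ½at: [L T^-1] ✗ (does not match LHS)

The dimensions do not match. The other three equations balance.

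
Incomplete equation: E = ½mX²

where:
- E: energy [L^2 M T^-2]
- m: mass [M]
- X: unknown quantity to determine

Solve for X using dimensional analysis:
X = v (velocity), dimensions [L T^-1]

E has dimensions [L^2 M T^-2]; the rest of the RHS (½m) has dimensions [M].
So X² must have dimensions [L^2 T^-2], i.e. X has dimensions [L T^-1] — X = v (velocity).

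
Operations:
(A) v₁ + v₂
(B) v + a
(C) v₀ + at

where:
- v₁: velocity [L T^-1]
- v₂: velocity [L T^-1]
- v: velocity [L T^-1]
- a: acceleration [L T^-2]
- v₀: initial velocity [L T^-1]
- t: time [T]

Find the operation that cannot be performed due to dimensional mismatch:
(B) v + a

(A) v₁ + v₂: v₁ [L T^-1] and v₂ [L T^-1] — same dimensions ✓
(B) v + a: v [L T^-1] and a [L T^-2] — different dimensions cannot be added/subtracted ✗
(C) v₀ + at: v₀ [L T^-1] and at [L T^-1] — same dimensions ✓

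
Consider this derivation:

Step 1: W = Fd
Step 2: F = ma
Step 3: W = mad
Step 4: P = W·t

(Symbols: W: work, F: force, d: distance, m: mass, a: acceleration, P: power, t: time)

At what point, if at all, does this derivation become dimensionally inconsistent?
Step 4

Step 1: W = Fd → LHS [L^2 M T^-2], RHS [L^2 M T^-2] ✓
Step 2: F = ma → LHS [L M T^-2], RHS [L M T^-2] ✓
Step 3: W = mad → LHS [L^2 M T^-2], RHS [L^2 M T^-2] ✓
Step 4: P = W·t → LHS [L^2 M T^-3], RHS [L^2 M T^-1] ✗

The first dimensional inconsistency appears in step 4: P = W·t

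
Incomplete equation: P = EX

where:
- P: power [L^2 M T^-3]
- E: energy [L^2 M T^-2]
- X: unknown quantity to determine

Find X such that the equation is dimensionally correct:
X = f (inverse time / frequency (1/t)), dimensions [T^-1]

P has dimensions [L^2 M T^-3]; the rest of the RHS (E) has dimensions [L^2 M T^-2].
So X must have dimensions [T^-1] — X = f (inverse time / frequency (1/t)).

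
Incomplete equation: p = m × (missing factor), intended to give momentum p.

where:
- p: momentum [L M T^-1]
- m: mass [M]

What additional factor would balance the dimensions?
v (velocity), dimensions [L T^-1]

p has dimensions [L M T^-1] and m has dimensions [M].
The missing factor must have dimensions [L M T^-1] / [M] = [L T^-1], i.e. velocity (v).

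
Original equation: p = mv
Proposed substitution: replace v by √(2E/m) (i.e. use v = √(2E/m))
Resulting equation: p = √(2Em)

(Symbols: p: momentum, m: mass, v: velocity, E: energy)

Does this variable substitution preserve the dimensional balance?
Yes

[v] = [L T^-1] and [√(2E/m)] = [L T^-1]. These match, so the substitution replaces a quantity by one of the same dimensions and the result p = √(2Em) has LHS [L M T^-1] vs RHS [L M T^-1] — still consistent.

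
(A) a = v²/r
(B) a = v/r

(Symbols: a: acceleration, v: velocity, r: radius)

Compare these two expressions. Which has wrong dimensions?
(B)

(A) a = v²/r: LHS [L T^-2], RHS [L T^-2] ✓
(B) a = v/r: LHS [L T^-2], RHS [T^-1] ✗

Expression (B) a = v/r is dimensionally incorrect.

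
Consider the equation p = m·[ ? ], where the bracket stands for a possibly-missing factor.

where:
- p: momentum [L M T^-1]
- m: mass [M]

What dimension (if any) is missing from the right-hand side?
[L T^-1] — velocity (e.g. v)

p has dimensions [L M T^-1]; m has dimensions [M].
The bracketed factor must supply [L M T^-1] / [M] = [L T^-1].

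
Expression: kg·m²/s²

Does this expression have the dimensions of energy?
Yes

The expression kg·m²/s² has dimensions [L^2 M T^-2], which is exactly energy [L^2 M T^-2].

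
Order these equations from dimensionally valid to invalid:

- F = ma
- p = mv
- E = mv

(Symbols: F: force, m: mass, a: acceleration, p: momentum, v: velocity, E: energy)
Dimensionally correct: F = ma, p = mv
Dimensionally incorrect: E = mv
Ordered (correct first, then incorrect): F = ma, p = mv, E = mv

- F = ma: LHS [L M T^-2], RHS [L M T^-2] → correct ✓
- p = mv: LHS [L M T^-1], RHS [L M T^-1] → correct ✓
- E = mv: LHS [L^2 M T^-2], RHS [L M T^-1] → incorrect ✗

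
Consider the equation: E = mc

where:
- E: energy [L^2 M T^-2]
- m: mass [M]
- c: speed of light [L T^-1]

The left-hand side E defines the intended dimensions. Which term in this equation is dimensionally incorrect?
The right-hand side term mc

E has dimensions [L^2 M T^-2], but mc has dimensions [L M T^-1], so the term mc is dimensionally wrong for E.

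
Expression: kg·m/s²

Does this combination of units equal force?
Yes

The expression kg·m/s² has dimensions [L M T^-2], which is exactly force [L M T^-2].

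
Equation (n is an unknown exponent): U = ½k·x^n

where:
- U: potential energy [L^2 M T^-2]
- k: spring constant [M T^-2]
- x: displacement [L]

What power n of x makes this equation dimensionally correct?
n = 2

U has dimensions [L^2 M T^-2]; x has dimensions [L].
The rest of the RHS has dimensions [M T^-2], so x^n must supply [L^2].
With n = 2: ½k·x^2 has dimensions [L^2 M T^-2], matching the LHS ✓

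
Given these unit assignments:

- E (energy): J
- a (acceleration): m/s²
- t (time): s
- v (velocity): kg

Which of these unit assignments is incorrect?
v

The variable v (velocity) should have units m/s, not kg.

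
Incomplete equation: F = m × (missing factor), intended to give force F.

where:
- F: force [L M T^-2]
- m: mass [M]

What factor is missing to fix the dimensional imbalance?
a (acceleration), dimensions [L T^-2]

F has dimensions [L M T^-2] and m has dimensions [M].
The missing factor must have dimensions [L M T^-2] / [M] = [L T^-2], i.e. acceleration (a).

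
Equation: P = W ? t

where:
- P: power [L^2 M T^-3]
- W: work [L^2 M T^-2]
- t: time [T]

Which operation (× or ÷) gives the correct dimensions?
division (÷): P = W ÷ t

P [L^2 M T^-3]; W [L^2 M T^-2]; t [T].
W × t → [L^2 M T^-1] ✗
W ÷ t → [L^2 M T^-3] ✓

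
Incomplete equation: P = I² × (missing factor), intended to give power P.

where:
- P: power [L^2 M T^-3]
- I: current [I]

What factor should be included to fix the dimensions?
R (resistance), dimensions [I^-2 L^2 M T^-3]

P has dimensions [L^2 M T^-3] and I² has dimensions [I^2].
The missing factor must have dimensions [L^2 M T^-3] / [I^2] = [I^-2 L^2 M T^-3], i.e. resistance (R).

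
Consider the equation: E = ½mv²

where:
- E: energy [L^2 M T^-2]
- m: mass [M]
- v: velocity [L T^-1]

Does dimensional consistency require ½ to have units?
No

E has dimensions [L^2 M T^-2] and mv² already has dimensions [L^2 M T^-2], so the equation balances without ½ contributing any dimensions. ½ is a pure (dimensionless) number; changing or removing it would not affect dimensional consistency.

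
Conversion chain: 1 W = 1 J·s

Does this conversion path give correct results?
The chain is incorrect (it contains an error).

Incorrect: Watt is J/s, not J·s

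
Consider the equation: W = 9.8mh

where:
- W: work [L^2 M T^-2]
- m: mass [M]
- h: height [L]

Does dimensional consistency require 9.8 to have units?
Yes

W has dimensions [L^2 M T^-2], while mh alone has dimensions [L M]. For the equation to balance, the factor 9.8 must carry dimensions [L T^-2] — it is a dimensional constant (a numerical value of a physical quantity with its units suppressed), not a pure number.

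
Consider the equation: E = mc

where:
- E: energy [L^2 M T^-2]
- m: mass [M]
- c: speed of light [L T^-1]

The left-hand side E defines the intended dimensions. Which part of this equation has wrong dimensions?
The right-hand side term mc

E has dimensions [L^2 M T^-2], but mc has dimensions [L M T^-1], so the term mc is dimensionally wrong for E.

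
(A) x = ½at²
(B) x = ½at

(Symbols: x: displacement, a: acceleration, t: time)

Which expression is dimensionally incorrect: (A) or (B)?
(B)

(A) x = ½at²: LHS [L], RHS [L] ✓
(B) x = ½at: LHS [L], RHS [L T^-1] ✗

Expression (B) x = ½at is dimensionally incorrect.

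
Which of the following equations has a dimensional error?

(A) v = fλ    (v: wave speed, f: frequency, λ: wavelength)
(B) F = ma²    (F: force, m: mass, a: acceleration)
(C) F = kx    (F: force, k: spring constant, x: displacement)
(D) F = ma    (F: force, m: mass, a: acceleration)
(B) F = ma²

The equation (B) F = ma² is dimensionally incorrect.

LHS (F): [L M T^-2]
RHS (ma²): [L^2 M T^-4] ✗

The dimensions do not match. The other three equations balance.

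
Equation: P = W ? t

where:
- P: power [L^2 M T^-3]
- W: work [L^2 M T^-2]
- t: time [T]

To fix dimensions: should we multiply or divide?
division (÷): P = W ÷ t

P [L^2 M T^-3]; W [L^2 M T^-2]; t [T].
W × t → [L^2 M T^-1] ✗
W ÷ t → [L^2 M T^-3] ✓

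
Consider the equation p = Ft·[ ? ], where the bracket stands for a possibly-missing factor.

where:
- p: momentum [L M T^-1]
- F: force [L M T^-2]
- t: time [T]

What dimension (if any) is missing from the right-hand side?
Nothing is missing — the bracketed factor must be dimensionless.

p has dimensions [L M T^-1] and Ft already has dimensions [L M T^-1], so p = Ft is dimensionally complete.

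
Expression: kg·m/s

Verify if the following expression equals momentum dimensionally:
Yes

The expression kg·m/s has dimensions [L M T^-1], which is exactly momentum [L M T^-1].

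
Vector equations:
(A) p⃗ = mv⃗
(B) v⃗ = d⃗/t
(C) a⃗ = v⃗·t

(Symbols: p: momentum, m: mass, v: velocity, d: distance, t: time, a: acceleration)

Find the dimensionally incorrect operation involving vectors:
(C) a⃗ = v⃗·t

(A) p⃗ = mv⃗: LHS [L M T^-1], RHS [L M T^-1] ✓ — mass (scalar) times velocity (vector)
(B) v⃗ = d⃗/t: LHS [L T^-1], RHS [L T^-1] ✓ — displacement (vector) divided by time (scalar)
(C) a⃗ = v⃗·t: LHS [L T^-2], RHS [L] ✗ — acceleration is velocity per time; should be v⃗/t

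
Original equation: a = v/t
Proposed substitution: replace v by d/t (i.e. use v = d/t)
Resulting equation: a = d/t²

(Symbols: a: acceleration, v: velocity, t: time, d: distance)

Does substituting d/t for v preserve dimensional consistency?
Yes

[v] = [L T^-1] and [d/t] = [L T^-1]. These match, so the substitution replaces a quantity by one of the same dimensions and the result a = d/t² has LHS [L T^-2] vs RHS [L T^-2] — still consistent.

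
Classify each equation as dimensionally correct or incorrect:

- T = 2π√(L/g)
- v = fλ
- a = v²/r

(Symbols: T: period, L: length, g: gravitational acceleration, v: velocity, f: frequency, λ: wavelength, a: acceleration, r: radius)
Dimensionally correct: T = 2π√(L/g), v = fλ, a = v²/r
Dimensionally incorrect: none
Ordered (correct first, then incorrect): T = 2π√(L/g), v = fλ, a = v²/r

- T = 2π√(L/g): LHS [T], RHS [T] → correct ✓
- v = fλ: LHS [L T^-1], RHS [L T^-1] → correct ✓
- a = v²/r: LHS [L T^-2], RHS [L T^-2] → correct ✓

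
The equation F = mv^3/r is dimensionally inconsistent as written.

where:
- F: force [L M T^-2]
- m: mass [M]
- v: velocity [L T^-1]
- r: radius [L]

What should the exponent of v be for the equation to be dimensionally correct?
The exponent of v should be 2: F = mv^2/r

The LHS F has dimensions [L M T^-2]; v has dimensions [L T^-1].
As written, the RHS mv^3/r (exponent 3 on v) has dimensions [L^2 M T^-3], which does not match.
With exponent 2, the RHS mv^2/r has dimensions [L M T^-2], matching the LHS.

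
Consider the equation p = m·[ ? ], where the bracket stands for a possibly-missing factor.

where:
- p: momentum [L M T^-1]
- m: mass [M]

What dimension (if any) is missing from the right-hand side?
[L T^-1] — velocity (e.g. v)

p has dimensions [L M T^-1]; m has dimensions [M].
The bracketed factor must supply [L M T^-1] / [M] = [L T^-1].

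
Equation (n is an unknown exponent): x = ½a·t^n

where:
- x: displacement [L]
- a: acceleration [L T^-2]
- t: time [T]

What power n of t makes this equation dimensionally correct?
n = 2

x has dimensions [L]; t has dimensions [T].
The rest of the RHS has dimensions [L T^-2], so t^n must supply [T^2].
With n = 2: ½a·t^2 has dimensions [L], matching the LHS ✓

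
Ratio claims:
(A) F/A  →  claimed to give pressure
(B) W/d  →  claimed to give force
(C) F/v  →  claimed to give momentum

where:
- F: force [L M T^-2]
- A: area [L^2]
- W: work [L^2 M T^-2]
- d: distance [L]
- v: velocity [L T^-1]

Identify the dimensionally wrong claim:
(C) F/v does not give momentum

(A) F/A: [L^-1 M T^-2] = pressure [L^-1 M T^-2] ✓
(B) W/d: [L M T^-2] = force [L M T^-2] ✓
(C) F/v: [M T^-1] ≠ momentum [L M T^-1] ✗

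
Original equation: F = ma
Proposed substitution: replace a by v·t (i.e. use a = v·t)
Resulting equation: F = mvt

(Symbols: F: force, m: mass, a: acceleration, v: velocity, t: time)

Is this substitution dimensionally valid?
No

[a] = [L T^-2] and [v·t] = [L]. These differ, so the substitution replaces a quantity by one of different dimensions and the result F = mvt has LHS [L M T^-2] vs RHS [L M] — inconsistent.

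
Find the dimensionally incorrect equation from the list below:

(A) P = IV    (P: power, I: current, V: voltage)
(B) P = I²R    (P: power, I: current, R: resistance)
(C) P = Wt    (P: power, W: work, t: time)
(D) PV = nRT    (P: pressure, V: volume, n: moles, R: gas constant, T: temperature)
(C) P = Wt

The equation (C) P = Wt is dimensionally incorrect.

LHS (P): [L^2 M T^-3]
RHS (Wt): [L^2 M T^-1] ✗

The dimensions do not match. The other three equations balance.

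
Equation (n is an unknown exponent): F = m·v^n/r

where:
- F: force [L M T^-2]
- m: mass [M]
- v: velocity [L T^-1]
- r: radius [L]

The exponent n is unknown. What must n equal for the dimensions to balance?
n = 2

F has dimensions [L M T^-2]; v has dimensions [L T^-1].
The rest of the RHS has dimensions [L^-1 M], so v^n must supply [L^2 T^-2].
With n = 2: m·v^2/r has dimensions [L M T^-2], matching the LHS ✓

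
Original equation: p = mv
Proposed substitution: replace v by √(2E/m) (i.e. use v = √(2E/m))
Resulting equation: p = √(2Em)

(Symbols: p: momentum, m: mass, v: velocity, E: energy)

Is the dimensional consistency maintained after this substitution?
Yes

[v] = [L T^-1] and [√(2E/m)] = [L T^-1]. These match, so the substitution replaces a quantity by one of the same dimensions and the result p = √(2Em) has LHS [L M T^-1] vs RHS [L M T^-1] — still consistent.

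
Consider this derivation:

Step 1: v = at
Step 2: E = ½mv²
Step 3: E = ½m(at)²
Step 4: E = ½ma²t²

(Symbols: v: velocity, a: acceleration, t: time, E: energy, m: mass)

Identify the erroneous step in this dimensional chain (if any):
No step introduces an error — all steps are dimensionally consistent.

Step 1: v = at → LHS [L T^-1], RHS [L T^-1] ✓
Step 2: E = ½mv² → LHS [L^2 M T^-2], RHS [L^2 M T^-2] ✓
Step 3: E = ½m(at)² → LHS [L^2 M T^-2], RHS [L^2 M T^-2] ✓
Step 4: E = ½ma²t² → LHS [L^2 M T^-2], RHS [L^2 M T^-2] ✓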